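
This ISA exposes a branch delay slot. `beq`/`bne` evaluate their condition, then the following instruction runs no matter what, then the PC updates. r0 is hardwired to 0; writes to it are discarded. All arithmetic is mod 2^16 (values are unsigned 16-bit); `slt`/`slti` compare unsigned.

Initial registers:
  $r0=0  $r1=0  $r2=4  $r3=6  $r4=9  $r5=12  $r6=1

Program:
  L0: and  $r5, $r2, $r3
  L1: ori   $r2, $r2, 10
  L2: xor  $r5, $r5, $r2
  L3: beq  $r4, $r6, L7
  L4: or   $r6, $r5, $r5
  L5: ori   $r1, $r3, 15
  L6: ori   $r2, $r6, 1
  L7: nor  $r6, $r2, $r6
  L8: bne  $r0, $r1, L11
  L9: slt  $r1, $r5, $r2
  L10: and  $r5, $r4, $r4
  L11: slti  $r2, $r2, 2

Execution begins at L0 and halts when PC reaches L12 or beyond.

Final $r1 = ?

1

PC=0  and  $r5, $r2, $r3     | $r0=0 $r1=0 $r2=4 $r3=6 $r4=9 $r5=4 $r6=1
PC=1  ori   $r2, $r2, 10     | $r0=0 $r1=0 $r2=14 $r3=6 $r4=9 $r5=4 $r6=1
PC=2  xor  $r5, $r5, $r2     | $r0=0 $r1=0 $r2=14 $r3=6 $r4=9 $r5=10 $r6=1
PC=3  beq  $r4, $r6, L7      | $r0=0 $r1=0 $r2=14 $r3=6 $r4=9 $r5=10 $r6=1  [not taken]
PC=4  or   $r6, $r5, $r5     | $r0=0 $r1=0 $r2=14 $r3=6 $r4=9 $r5=10 $r6=10
PC=5  ori   $r1, $r3, 15     | $r0=0 $r1=15 $r2=14 $r3=6 $r4=9 $r5=10 $r6=10
PC=6  ori   $r2, $r6, 1      | $r0=0 $r1=15 $r2=11 $r3=6 $r4=9 $r5=10 $r6=10
PC=7  nor  $r6, $r2, $r6     | $r0=0 $r1=15 $r2=11 $r3=6 $r4=9 $r5=10 $r6=65524
PC=8  bne  $r0, $r1, L11     | $r0=0 $r1=15 $r2=11 $r3=6 $r4=9 $r5=10 $r6=65524  [TAKEN]
PC=9  slt  $r1, $r5, $r2     | $r0=0 $r1=1 $r2=11 $r3=6 $r4=9 $r5=10 $r6=65524
PC=11 slti  $r2, $r2, 2      | $r0=0 $r1=1 $r2=0 $r3=6 $r4=9 $r5=10 $r6=65524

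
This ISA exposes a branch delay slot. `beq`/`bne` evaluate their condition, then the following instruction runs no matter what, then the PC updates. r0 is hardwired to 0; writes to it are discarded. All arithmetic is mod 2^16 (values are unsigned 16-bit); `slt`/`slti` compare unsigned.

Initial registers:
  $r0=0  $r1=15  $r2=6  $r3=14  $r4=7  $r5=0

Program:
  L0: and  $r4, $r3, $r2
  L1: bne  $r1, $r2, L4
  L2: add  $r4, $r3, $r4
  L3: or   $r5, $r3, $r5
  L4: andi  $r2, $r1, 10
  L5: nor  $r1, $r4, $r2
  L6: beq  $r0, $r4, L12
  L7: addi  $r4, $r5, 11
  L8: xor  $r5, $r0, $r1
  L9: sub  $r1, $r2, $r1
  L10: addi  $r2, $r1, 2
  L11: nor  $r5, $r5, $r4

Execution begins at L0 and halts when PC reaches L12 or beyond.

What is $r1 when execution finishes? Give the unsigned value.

41

[0] and  $r4, $r3, $r2  →  {$r0:0, $r1:15, $r2:6, $r3:14, $r4:6, $r5:0}
[1] bne  $r1, $r2, L4  →  {$r0:0, $r1:15, $r2:6, $r3:14, $r4:6, $r5:0}  ⟨branch taken⟩
[2] add  $r4, $r3, $r4  →  {$r0:0, $r1:15, $r2:6, $r3:14, $r4:20, $r5:0}
[4] andi  $r2, $r1, 10  →  {$r0:0, $r1:15, $r2:10, $r3:14, $r4:20, $r5:0}
[5] nor  $r1, $r4, $r2  →  {$r0:0, $r1:65505, $r2:10, $r3:14, $r4:20, $r5:0}
[6] beq  $r0, $r4, L12  →  {$r0:0, $r1:65505, $r2:10, $r3:14, $r4:20, $r5:0}  ⟨branch fallthrough⟩
[7] addi  $r4, $r5, 11  →  {$r0:0, $r1:65505, $r2:10, $r3:14, $r4:11, $r5:0}
[8] xor  $r5, $r0, $r1  →  {$r0:0, $r1:65505, $r2:10, $r3:14, $r4:11, $r5:65505}
[9] sub  $r1, $r2, $r1  →  {$r0:0, $r1:41, $r2:10, $r3:14, $r4:11, $r5:65505}
[10] addi  $r2, $r1, 2  →  {$r0:0, $r1:41, $r2:43, $r3:14, $r4:11, $r5:65505}
[11] nor  $r5, $r5, $r4  →  {$r0:0, $r1:41, $r2:43, $r3:14, $r4:11, $r5:20}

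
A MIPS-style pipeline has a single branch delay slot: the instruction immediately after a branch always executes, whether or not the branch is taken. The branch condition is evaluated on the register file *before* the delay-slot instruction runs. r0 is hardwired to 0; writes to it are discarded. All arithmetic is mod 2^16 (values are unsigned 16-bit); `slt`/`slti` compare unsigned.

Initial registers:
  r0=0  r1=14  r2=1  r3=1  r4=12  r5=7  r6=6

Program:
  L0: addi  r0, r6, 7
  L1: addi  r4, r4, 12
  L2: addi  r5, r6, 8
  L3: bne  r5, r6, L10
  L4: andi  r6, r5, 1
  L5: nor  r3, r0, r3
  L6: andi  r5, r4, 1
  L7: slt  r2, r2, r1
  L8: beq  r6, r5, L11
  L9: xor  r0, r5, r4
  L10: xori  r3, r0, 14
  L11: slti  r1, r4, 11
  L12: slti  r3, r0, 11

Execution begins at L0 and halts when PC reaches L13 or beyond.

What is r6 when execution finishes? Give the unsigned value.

0

  step pc=0: addi  r0, r6, 7  regs=(0,14,1,1,12,7,6)
  step pc=1: addi  r4, r4, 12  regs=(0,14,1,1,24,7,6)
  step pc=2: addi  r5, r6, 8  regs=(0,14,1,1,24,14,6)
  step pc=3: bne  r5, r6, L10  cond=T  regs=(0,14,1,1,24,14,6)
  step pc=4: andi  r6, r5, 1  regs=(0,14,1,1,24,14,0)
  step pc=10: xori  r3, r0, 14  regs=(0,14,1,14,24,14,0)
  step pc=11: slti  r1, r4, 11  regs=(0,0,1,14,24,14,0)
  step pc=12: slti  r3, r0, 11  regs=(0,0,1,1,24,14,0)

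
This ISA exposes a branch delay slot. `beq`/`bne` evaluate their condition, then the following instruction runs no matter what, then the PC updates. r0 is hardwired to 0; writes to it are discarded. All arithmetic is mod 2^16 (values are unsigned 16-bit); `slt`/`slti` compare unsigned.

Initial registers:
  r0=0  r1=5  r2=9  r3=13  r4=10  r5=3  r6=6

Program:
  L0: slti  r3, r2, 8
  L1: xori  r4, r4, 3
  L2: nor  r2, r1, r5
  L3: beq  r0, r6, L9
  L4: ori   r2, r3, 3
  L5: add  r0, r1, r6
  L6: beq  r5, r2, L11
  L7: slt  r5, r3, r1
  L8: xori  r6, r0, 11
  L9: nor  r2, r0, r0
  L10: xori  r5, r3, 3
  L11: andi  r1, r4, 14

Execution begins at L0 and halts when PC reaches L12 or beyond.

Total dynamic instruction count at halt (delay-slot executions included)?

  step pc=0: slti  r3, r2, 8  regs=(0,5,9,0,10,3,6)
  step pc=1: xori  r4, r4, 3  regs=(0,5,9,0,9,3,6)
  step pc=2: nor  r2, r1, r5  regs=(0,5,65528,0,9,3,6)
  step pc=3: beq  r0, r6, L9  cond=F  regs=(0,5,65528,0,9,3,6)
  step pc=4: ori   r2, r3, 3  regs=(0,5,3,0,9,3,6)
  step pc=5: add  r0, r1, r6  regs=(0,5,3,0,9,3,6)
  step pc=6: beq  r5, r2, L11  cond=T  regs=(0,5,3,0,9,3,6)
  step pc=7: slt  r5, r3, r1  regs=(0,5,3,0,9,1,6)
  step pc=11: andi  r1, r4, 14  regs=(0,8,3,0,9,1,6)

9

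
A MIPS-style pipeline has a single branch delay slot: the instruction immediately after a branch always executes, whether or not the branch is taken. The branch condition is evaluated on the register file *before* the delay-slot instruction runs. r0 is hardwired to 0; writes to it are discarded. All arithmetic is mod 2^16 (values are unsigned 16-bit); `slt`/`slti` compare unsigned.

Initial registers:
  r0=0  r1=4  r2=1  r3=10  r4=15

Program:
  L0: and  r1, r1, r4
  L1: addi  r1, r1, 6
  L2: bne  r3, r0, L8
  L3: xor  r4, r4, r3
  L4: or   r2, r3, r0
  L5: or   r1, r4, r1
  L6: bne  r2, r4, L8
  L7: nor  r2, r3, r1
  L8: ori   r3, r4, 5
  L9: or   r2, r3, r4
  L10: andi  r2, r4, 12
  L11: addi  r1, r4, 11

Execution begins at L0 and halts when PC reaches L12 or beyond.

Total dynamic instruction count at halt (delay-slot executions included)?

[0] and  r1, r1, r4  →  {r0:0, r1:4, r2:1, r3:10, r4:15}
[1] addi  r1, r1, 6  →  {r0:0, r1:10, r2:1, r3:10, r4:15}
[2] bne  r3, r0, L8  →  {r0:0, r1:10, r2:1, r3:10, r4:15}  ⟨branch taken⟩
[3] xor  r4, r4, r3  →  {r0:0, r1:10, r2:1, r3:10, r4:5}
[8] ori   r3, r4, 5  →  {r0:0, r1:10, r2:1, r3:5, r4:5}
[9] or   r2, r3, r4  →  {r0:0, r1:10, r2:5, r3:5, r4:5}
[10] andi  r2, r4, 12  →  {r0:0, r1:10, r2:4, r3:5, r4:5}
[11] addi  r1, r4, 11  →  {r0:0, r1:16, r2:4, r3:5, r4:5}

8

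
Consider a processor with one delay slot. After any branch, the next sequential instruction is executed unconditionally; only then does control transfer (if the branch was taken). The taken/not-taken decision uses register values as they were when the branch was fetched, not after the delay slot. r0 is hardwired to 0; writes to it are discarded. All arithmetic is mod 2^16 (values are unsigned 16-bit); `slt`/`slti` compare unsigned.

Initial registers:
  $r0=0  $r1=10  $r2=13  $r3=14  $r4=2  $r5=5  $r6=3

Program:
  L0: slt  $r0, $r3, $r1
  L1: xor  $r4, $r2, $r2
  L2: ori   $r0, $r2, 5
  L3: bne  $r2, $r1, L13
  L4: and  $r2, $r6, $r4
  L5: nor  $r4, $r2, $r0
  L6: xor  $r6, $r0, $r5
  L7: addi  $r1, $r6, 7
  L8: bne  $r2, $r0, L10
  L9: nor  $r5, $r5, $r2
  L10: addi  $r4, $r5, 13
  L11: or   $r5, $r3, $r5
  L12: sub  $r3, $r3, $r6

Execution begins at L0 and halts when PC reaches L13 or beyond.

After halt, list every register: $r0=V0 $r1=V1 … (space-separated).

$r0=0 $r1=10 $r2=0 $r3=14 $r4=0 $r5=5 $r6=3

[0] slt  $r0, $r3, $r1  →  {$r0:0, $r1:10, $r2:13, $r3:14, $r4:2, $r5:5, $r6:3}
[1] xor  $r4, $r2, $r2  →  {$r0:0, $r1:10, $r2:13, $r3:14, $r4:0, $r5:5, $r6:3}
[2] ori   $r0, $r2, 5  →  {$r0:0, $r1:10, $r2:13, $r3:14, $r4:0, $r5:5, $r6:3}
[3] bne  $r2, $r1, L13  →  {$r0:0, $r1:10, $r2:13, $r3:14, $r4:0, $r5:5, $r6:3}  ⟨branch taken⟩
[4] and  $r2, $r6, $r4  →  {$r0:0, $r1:10, $r2:0, $r3:14, $r4:0, $r5:5, $r6:3}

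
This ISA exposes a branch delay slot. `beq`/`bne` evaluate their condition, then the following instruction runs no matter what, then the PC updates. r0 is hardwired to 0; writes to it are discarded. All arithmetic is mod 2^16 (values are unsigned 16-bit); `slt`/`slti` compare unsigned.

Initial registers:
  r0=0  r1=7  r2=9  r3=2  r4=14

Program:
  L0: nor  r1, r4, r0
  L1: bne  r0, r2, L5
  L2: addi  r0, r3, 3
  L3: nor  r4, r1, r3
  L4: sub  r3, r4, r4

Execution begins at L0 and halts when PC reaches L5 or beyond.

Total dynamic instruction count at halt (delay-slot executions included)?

3

PC=0  nor  r1, r4, r0        | r0=0 r1=65521 r2=9 r3=2 r4=14
PC=1  bne  r0, r2, L5        | r0=0 r1=65521 r2=9 r3=2 r4=14  [TAKEN]
PC=2  addi  r0, r3, 3        | r0=0 r1=65521 r2=9 r3=2 r4=14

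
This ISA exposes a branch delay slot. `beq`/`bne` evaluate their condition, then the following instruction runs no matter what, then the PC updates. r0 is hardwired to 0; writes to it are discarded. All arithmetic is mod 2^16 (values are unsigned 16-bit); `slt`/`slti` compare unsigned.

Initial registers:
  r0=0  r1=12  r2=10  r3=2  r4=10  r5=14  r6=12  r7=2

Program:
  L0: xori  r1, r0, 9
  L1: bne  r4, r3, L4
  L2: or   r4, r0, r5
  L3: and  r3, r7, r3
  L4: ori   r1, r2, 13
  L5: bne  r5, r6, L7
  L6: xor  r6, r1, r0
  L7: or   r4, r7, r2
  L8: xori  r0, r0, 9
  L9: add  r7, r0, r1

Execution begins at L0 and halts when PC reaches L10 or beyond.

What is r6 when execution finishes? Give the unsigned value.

[0] xori  r1, r0, 9  →  {r0:0, r1:9, r2:10, r3:2, r4:10, r5:14, r6:12, r7:2}
[1] bne  r4, r3, L4  →  {r0:0, r1:9, r2:10, r3:2, r4:10, r5:14, r6:12, r7:2}  ⟨branch taken⟩
[2] or   r4, r0, r5  →  {r0:0, r1:9, r2:10, r3:2, r4:14, r5:14, r6:12, r7:2}
[4] ori   r1, r2, 13  →  {r0:0, r1:15, r2:10, r3:2, r4:14, r5:14, r6:12, r7:2}
[5] bne  r5, r6, L7  →  {r0:0, r1:15, r2:10, r3:2, r4:14, r5:14, r6:12, r7:2}  ⟨branch taken⟩
[6] xor  r6, r1, r0  →  {r0:0, r1:15, r2:10, r3:2, r4:14, r5:14, r6:15, r7:2}
[7] or   r4, r7, r2  →  {r0:0, r1:15, r2:10, r3:2, r4:10, r5:14, r6:15, r7:2}
[8] xori  r0, r0, 9  →  {r0:0, r1:15, r2:10, r3:2, r4:10, r5:14, r6:15, r7:2}
[9] add  r7, r0, r1  →  {r0:0, r1:15, r2:10, r3:2, r4:10, r5:14, r6:15, r7:15}

15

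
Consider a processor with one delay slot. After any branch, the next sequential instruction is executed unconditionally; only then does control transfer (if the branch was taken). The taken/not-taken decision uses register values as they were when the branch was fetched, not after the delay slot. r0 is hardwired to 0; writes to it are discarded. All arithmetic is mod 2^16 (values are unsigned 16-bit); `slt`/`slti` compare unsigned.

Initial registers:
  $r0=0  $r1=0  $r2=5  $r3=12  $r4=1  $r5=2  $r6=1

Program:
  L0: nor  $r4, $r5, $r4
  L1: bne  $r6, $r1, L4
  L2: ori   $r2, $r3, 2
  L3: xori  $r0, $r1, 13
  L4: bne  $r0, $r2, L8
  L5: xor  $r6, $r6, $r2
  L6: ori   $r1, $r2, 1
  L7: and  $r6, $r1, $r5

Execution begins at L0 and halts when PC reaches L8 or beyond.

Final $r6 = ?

PC=0  nor  $r4, $r5, $r4     | $r0=0 $r1=0 $r2=5 $r3=12 $r4=65532 $r5=2 $r6=1
PC=1  bne  $r6, $r1, L4      | $r0=0 $r1=0 $r2=5 $r3=12 $r4=65532 $r5=2 $r6=1  [TAKEN]
PC=2  ori   $r2, $r3, 2      | $r0=0 $r1=0 $r2=14 $r3=12 $r4=65532 $r5=2 $r6=1
PC=4  bne  $r0, $r2, L8      | $r0=0 $r1=0 $r2=14 $r3=12 $r4=65532 $r5=2 $r6=1  [TAKEN]
PC=5  xor  $r6, $r6, $r2     | $r0=0 $r1=0 $r2=14 $r3=12 $r4=65532 $r5=2 $r6=15

15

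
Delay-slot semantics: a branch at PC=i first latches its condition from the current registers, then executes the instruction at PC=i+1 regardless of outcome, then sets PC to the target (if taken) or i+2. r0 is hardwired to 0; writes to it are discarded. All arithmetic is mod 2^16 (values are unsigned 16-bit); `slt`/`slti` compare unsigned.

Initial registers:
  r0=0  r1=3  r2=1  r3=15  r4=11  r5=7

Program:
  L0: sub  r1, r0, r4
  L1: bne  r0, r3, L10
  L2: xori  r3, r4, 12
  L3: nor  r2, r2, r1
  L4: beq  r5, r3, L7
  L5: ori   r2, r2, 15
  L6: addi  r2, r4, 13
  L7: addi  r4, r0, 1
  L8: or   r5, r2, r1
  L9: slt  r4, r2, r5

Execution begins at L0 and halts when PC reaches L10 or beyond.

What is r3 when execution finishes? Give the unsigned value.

PC=0  sub  r1, r0, r4        | r0=0 r1=65525 r2=1 r3=15 r4=11 r5=7
PC=1  bne  r0, r3, L10       | r0=0 r1=65525 r2=1 r3=15 r4=11 r5=7  [TAKEN]
PC=2  xori  r3, r4, 12       | r0=0 r1=65525 r2=1 r3=7 r4=11 r5=7

7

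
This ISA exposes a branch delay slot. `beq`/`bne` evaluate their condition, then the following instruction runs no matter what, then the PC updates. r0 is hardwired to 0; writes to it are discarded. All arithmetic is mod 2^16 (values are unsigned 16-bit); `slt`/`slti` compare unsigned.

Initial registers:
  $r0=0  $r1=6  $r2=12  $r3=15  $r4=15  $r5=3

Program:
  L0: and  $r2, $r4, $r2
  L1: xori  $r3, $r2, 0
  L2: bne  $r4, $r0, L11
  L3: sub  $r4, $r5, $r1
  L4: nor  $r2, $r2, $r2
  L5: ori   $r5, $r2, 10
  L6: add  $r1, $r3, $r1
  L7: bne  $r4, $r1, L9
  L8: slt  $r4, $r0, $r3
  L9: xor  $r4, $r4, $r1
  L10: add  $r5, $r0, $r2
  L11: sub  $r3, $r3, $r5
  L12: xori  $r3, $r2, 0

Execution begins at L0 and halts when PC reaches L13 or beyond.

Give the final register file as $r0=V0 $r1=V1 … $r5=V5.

$r0=0 $r1=6 $r2=12 $r3=12 $r4=65533 $r5=3

PC=0  and  $r2, $r4, $r2     | $r0=0 $r1=6 $r2=12 $r3=15 $r4=15 $r5=3
PC=1  xori  $r3, $r2, 0      | $r0=0 $r1=6 $r2=12 $r3=12 $r4=15 $r5=3
PC=2  bne  $r4, $r0, L11     | $r0=0 $r1=6 $r2=12 $r3=12 $r4=15 $r5=3  [TAKEN]
PC=3  sub  $r4, $r5, $r1     | $r0=0 $r1=6 $r2=12 $r3=12 $r4=65533 $r5=3
PC=11 sub  $r3, $r3, $r5     | $r0=0 $r1=6 $r2=12 $r3=9 $r4=65533 $r5=3
PC=12 xori  $r3, $r2, 0      | $r0=0 $r1=6 $r2=12 $r3=12 $r4=65533 $r5=3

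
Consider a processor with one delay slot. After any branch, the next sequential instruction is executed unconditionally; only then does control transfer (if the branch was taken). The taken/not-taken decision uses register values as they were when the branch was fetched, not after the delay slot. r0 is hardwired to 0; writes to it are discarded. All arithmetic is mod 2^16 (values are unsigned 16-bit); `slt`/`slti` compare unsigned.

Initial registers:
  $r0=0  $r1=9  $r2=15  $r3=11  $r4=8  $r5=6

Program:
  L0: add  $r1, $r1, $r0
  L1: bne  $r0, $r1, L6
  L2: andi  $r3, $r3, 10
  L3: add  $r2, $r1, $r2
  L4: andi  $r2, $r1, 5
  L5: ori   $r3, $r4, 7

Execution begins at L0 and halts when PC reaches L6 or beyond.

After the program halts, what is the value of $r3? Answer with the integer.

10

[0] add  $r1, $r1, $r0  →  {$r0:0, $r1:9, $r2:15, $r3:11, $r4:8, $r5:6}
[1] bne  $r0, $r1, L6  →  {$r0:0, $r1:9, $r2:15, $r3:11, $r4:8, $r5:6}  ⟨branch taken⟩
[2] andi  $r3, $r3, 10  →  {$r0:0, $r1:9, $r2:15, $r3:10, $r4:8, $r5:6}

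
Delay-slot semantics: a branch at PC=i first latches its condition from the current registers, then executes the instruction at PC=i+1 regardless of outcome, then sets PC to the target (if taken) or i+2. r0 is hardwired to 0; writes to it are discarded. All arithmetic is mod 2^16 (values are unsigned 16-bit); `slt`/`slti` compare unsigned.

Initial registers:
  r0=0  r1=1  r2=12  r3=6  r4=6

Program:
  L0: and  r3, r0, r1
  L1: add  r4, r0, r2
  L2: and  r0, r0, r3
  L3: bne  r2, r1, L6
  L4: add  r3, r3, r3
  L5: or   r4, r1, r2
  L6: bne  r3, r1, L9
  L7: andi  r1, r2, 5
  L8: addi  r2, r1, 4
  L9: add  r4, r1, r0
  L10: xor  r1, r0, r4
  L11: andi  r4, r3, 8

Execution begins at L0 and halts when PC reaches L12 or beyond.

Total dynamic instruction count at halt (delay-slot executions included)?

PC=0  and  r3, r0, r1        | r0=0 r1=1 r2=12 r3=0 r4=6
PC=1  add  r4, r0, r2        | r0=0 r1=1 r2=12 r3=0 r4=12
PC=2  and  r0, r0, r3        | r0=0 r1=1 r2=12 r3=0 r4=12
PC=3  bne  r2, r1, L6        | r0=0 r1=1 r2=12 r3=0 r4=12  [TAKEN]
PC=4  add  r3, r3, r3        | r0=0 r1=1 r2=12 r3=0 r4=12
PC=6  bne  r3, r1, L9        | r0=0 r1=1 r2=12 r3=0 r4=12  [TAKEN]
PC=7  andi  r1, r2, 5        | r0=0 r1=4 r2=12 r3=0 r4=12
PC=9  add  r4, r1, r0        | r0=0 r1=4 r2=12 r3=0 r4=4
PC=10 xor  r1, r0, r4        | r0=0 r1=4 r2=12 r3=0 r4=4
PC=11 andi  r4, r3, 8        | r0=0 r1=4 r2=12 r3=0 r4=0

10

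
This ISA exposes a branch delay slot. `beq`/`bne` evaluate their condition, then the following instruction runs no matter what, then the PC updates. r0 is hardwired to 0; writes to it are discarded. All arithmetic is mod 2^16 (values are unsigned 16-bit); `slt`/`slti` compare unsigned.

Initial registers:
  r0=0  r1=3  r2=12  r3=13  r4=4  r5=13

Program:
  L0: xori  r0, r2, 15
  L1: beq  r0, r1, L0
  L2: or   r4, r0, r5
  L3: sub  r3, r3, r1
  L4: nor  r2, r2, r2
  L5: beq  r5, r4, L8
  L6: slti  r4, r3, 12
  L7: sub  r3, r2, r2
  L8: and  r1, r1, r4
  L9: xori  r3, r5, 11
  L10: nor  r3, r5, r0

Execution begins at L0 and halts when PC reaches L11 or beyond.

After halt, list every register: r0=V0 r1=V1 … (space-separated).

r0=0 r1=1 r2=65523 r3=65522 r4=1 r5=13

PC=0  xori  r0, r2, 15       | r0=0 r1=3 r2=12 r3=13 r4=4 r5=13
PC=1  beq  r0, r1, L0        | r0=0 r1=3 r2=12 r3=13 r4=4 r5=13  [not taken]
PC=2  or   r4, r0, r5        | r0=0 r1=3 r2=12 r3=13 r4=13 r5=13
PC=3  sub  r3, r3, r1        | r0=0 r1=3 r2=12 r3=10 r4=13 r5=13
PC=4  nor  r2, r2, r2        | r0=0 r1=3 r2=65523 r3=10 r4=13 r5=13
PC=5  beq  r5, r4, L8        | r0=0 r1=3 r2=65523 r3=10 r4=13 r5=13  [TAKEN]
PC=6  slti  r4, r3, 12       | r0=0 r1=3 r2=65523 r3=10 r4=1 r5=13
PC=8  and  r1, r1, r4        | r0=0 r1=1 r2=65523 r3=10 r4=1 r5=13
PC=9  xori  r3, r5, 11       | r0=0 r1=1 r2=65523 r3=6 r4=1 r5=13
PC=10 nor  r3, r5, r0        | r0=0 r1=1 r2=65523 r3=65522 r4=1 r5=13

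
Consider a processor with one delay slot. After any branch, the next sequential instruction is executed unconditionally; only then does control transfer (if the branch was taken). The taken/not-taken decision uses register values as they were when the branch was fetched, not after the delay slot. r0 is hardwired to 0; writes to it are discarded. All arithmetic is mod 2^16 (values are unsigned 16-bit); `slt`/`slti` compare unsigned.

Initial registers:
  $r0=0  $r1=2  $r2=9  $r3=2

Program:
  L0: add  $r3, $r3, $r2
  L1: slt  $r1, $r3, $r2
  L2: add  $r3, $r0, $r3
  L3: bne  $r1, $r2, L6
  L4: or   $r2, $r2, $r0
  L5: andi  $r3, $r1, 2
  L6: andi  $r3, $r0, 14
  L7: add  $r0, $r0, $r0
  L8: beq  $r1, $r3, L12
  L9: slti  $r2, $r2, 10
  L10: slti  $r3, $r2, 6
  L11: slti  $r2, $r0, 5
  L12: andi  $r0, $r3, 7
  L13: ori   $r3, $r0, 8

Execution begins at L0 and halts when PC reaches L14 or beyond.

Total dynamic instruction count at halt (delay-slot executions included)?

[0] add  $r3, $r3, $r2  →  {$r0:0, $r1:2, $r2:9, $r3:11}
[1] slt  $r1, $r3, $r2  →  {$r0:0, $r1:0, $r2:9, $r3:11}
[2] add  $r3, $r0, $r3  →  {$r0:0, $r1:0, $r2:9, $r3:11}
[3] bne  $r1, $r2, L6  →  {$r0:0, $r1:0, $r2:9, $r3:11}  ⟨branch taken⟩
[4] or   $r2, $r2, $r0  →  {$r0:0, $r1:0, $r2:9, $r3:11}
[6] andi  $r3, $r0, 14  →  {$r0:0, $r1:0, $r2:9, $r3:0}
[7] add  $r0, $r0, $r0  →  {$r0:0, $r1:0, $r2:9, $r3:0}
[8] beq  $r1, $r3, L12  →  {$r0:0, $r1:0, $r2:9, $r3:0}  ⟨branch taken⟩
[9] slti  $r2, $r2, 10  →  {$r0:0, $r1:0, $r2:1, $r3:0}
[12] andi  $r0, $r3, 7  →  {$r0:0, $r1:0, $r2:1, $r3:0}
[13] ori   $r3, $r0, 8  →  {$r0:0, $r1:0, $r2:1, $r3:8}

11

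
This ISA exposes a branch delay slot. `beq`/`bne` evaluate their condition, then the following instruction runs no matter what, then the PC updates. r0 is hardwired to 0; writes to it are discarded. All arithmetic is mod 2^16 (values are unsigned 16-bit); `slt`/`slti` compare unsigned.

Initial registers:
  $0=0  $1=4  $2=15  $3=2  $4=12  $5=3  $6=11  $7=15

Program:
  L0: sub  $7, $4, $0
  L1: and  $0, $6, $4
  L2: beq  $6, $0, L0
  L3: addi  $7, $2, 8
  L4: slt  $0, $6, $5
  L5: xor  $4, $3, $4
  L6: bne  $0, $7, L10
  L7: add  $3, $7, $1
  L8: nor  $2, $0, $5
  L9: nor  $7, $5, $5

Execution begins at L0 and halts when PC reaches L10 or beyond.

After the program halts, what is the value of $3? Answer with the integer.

27

#0 sub  $7, $4, $0 ; 0/4/15/2/12/3/11/12
#1 and  $0, $6, $4 ; 0/4/15/2/12/3/11/12
#2 beq  $6, $0, L0 ; 0/4/15/2/12/3/11/12 ; →fallthru
#3 addi  $7, $2, 8 ; 0/4/15/2/12/3/11/23
#4 slt  $0, $6, $5 ; 0/4/15/2/12/3/11/23
#5 xor  $4, $3, $4 ; 0/4/15/2/14/3/11/23
#6 bne  $0, $7, L10 ; 0/4/15/2/14/3/11/23 ; →target
#7 add  $3, $7, $1 ; 0/4/15/27/14/3/11/23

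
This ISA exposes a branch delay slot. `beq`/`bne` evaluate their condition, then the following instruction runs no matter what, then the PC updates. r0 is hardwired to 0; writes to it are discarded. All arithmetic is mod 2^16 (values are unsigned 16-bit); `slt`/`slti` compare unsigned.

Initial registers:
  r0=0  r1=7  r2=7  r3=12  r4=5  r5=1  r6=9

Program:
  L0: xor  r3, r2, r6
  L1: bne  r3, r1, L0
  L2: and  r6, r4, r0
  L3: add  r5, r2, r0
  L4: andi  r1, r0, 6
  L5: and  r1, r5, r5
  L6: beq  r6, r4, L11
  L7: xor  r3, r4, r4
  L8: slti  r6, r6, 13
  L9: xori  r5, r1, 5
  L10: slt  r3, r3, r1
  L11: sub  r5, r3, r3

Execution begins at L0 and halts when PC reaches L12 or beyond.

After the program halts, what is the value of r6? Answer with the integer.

[0] xor  r3, r2, r6  →  {r0:0, r1:7, r2:7, r3:14, r4:5, r5:1, r6:9}
[1] bne  r3, r1, L0  →  {r0:0, r1:7, r2:7, r3:14, r4:5, r5:1, r6:9}  ⟨branch taken⟩
[2] and  r6, r4, r0  →  {r0:0, r1:7, r2:7, r3:14, r4:5, r5:1, r6:0}
[0] xor  r3, r2, r6  →  {r0:0, r1:7, r2:7, r3:7, r4:5, r5:1, r6:0}
[1] bne  r3, r1, L0  →  {r0:0, r1:7, r2:7, r3:7, r4:5, r5:1, r6:0}  ⟨branch fallthrough⟩
[2] and  r6, r4, r0  →  {r0:0, r1:7, r2:7, r3:7, r4:5, r5:1, r6:0}
[3] add  r5, r2, r0  →  {r0:0, r1:7, r2:7, r3:7, r4:5, r5:7, r6:0}
[4] andi  r1, r0, 6  →  {r0:0, r1:0, r2:7, r3:7, r4:5, r5:7, r6:0}
[5] and  r1, r5, r5  →  {r0:0, r1:7, r2:7, r3:7, r4:5, r5:7, r6:0}
[6] beq  r6, r4, L11  →  {r0:0, r1:7, r2:7, r3:7, r4:5, r5:7, r6:0}  ⟨branch fallthrough⟩
[7] xor  r3, r4, r4  →  {r0:0, r1:7, r2:7, r3:0, r4:5, r5:7, r6:0}
[8] slti  r6, r6, 13  →  {r0:0, r1:7, r2:7, r3:0, r4:5, r5:7, r6:1}
[9] xori  r5, r1, 5  →  {r0:0, r1:7, r2:7, r3:0, r4:5, r5:2, r6:1}
[10] slt  r3, r3, r1  →  {r0:0, r1:7, r2:7, r3:1, r4:5, r5:2, r6:1}
[11] sub  r5, r3, r3  →  {r0:0, r1:7, r2:7, r3:1, r4:5, r5:0, r6:1}

1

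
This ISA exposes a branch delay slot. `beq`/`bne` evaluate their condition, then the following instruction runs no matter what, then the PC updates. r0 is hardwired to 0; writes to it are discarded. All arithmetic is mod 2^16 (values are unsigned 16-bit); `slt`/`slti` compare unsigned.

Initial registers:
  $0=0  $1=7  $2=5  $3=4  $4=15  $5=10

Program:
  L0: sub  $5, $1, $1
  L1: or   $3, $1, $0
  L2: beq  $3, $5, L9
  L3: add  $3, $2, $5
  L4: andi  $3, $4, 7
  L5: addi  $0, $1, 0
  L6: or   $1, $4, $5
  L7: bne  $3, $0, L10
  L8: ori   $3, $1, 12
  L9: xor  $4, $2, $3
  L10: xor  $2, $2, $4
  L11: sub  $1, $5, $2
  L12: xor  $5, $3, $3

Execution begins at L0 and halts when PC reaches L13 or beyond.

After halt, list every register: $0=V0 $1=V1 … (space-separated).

#0 sub  $5, $1, $1 ; 0/7/5/4/15/0
#1 or   $3, $1, $0 ; 0/7/5/7/15/0
#2 beq  $3, $5, L9 ; 0/7/5/7/15/0 ; →fallthru
#3 add  $3, $2, $5 ; 0/7/5/5/15/0
#4 andi  $3, $4, 7 ; 0/7/5/7/15/0
#5 addi  $0, $1, 0 ; 0/7/5/7/15/0
#6 or   $1, $4, $5 ; 0/15/5/7/15/0
#7 bne  $3, $0, L10 ; 0/15/5/7/15/0 ; →target
#8 ori   $3, $1, 12 ; 0/15/5/15/15/0
#10 xor  $2, $2, $4 ; 0/15/10/15/15/0
#11 sub  $1, $5, $2 ; 0/65526/10/15/15/0
#12 xor  $5, $3, $3 ; 0/65526/10/15/15/0

$0=0 $1=65526 $2=10 $3=15 $4=15 $5=0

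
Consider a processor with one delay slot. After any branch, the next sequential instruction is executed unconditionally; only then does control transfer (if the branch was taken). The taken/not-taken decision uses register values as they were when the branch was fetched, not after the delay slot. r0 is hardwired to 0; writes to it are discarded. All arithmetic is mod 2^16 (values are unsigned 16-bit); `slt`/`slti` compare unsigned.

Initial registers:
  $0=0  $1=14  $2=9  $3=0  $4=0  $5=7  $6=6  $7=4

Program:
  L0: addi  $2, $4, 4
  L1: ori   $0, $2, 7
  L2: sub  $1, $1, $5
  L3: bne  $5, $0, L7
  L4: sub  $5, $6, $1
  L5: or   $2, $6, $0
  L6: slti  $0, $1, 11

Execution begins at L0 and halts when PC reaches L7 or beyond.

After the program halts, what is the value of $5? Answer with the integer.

65535

PC=0  addi  $2, $4, 4        | $0=0 $1=14 $2=4 $3=0 $4=0 $5=7 $6=6 $7=4
PC=1  ori   $0, $2, 7        | $0=0 $1=14 $2=4 $3=0 $4=0 $5=7 $6=6 $7=4
PC=2  sub  $1, $1, $5        | $0=0 $1=7 $2=4 $3=0 $4=0 $5=7 $6=6 $7=4
PC=3  bne  $5, $0, L7        | $0=0 $1=7 $2=4 $3=0 $4=0 $5=7 $6=6 $7=4  [TAKEN]
PC=4  sub  $5, $6, $1        | $0=0 $1=7 $2=4 $3=0 $4=0 $5=65535 $6=6 $7=4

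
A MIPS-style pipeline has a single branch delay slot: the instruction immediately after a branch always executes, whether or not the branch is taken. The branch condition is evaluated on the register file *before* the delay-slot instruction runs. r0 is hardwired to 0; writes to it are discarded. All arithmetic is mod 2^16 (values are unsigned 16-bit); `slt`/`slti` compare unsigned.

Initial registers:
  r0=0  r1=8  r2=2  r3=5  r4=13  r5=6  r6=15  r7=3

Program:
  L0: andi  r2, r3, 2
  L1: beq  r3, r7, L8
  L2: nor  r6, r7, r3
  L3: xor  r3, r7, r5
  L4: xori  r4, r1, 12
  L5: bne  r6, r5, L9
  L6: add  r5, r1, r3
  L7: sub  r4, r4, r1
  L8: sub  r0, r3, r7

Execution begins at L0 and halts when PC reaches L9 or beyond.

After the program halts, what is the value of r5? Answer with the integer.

13

PC=0  andi  r2, r3, 2        | r0=0 r1=8 r2=0 r3=5 r4=13 r5=6 r6=15 r7=3
PC=1  beq  r3, r7, L8        | r0=0 r1=8 r2=0 r3=5 r4=13 r5=6 r6=15 r7=3  [not taken]
PC=2  nor  r6, r7, r3        | r0=0 r1=8 r2=0 r3=5 r4=13 r5=6 r6=65528 r7=3
PC=3  xor  r3, r7, r5        | r0=0 r1=8 r2=0 r3=5 r4=13 r5=6 r6=65528 r7=3
PC=4  xori  r4, r1, 12       | r0=0 r1=8 r2=0 r3=5 r4=4 r5=6 r6=65528 r7=3
PC=5  bne  r6, r5, L9        | r0=0 r1=8 r2=0 r3=5 r4=4 r5=6 r6=65528 r7=3  [TAKEN]
PC=6  add  r5, r1, r3        | r0=0 r1=8 r2=0 r3=5 r4=4 r5=13 r6=65528 r7=3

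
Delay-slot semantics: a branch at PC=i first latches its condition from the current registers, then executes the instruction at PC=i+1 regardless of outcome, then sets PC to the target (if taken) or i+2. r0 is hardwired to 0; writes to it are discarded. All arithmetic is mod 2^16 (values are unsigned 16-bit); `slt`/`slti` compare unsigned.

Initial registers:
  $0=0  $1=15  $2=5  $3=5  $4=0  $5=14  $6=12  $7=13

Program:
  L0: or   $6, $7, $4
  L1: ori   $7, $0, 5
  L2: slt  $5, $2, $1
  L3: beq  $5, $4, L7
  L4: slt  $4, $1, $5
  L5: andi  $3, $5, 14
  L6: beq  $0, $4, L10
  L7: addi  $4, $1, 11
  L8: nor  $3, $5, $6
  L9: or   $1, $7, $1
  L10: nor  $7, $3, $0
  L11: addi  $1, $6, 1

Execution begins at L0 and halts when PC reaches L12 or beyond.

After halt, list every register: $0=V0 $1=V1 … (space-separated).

PC=0  or   $6, $7, $4        | $0=0 $1=15 $2=5 $3=5 $4=0 $5=14 $6=13 $7=13
PC=1  ori   $7, $0, 5        | $0=0 $1=15 $2=5 $3=5 $4=0 $5=14 $6=13 $7=5
PC=2  slt  $5, $2, $1        | $0=0 $1=15 $2=5 $3=5 $4=0 $5=1 $6=13 $7=5
PC=3  beq  $5, $4, L7        | $0=0 $1=15 $2=5 $3=5 $4=0 $5=1 $6=13 $7=5  [not taken]
PC=4  slt  $4, $1, $5        | $0=0 $1=15 $2=5 $3=5 $4=0 $5=1 $6=13 $7=5
PC=5  andi  $3, $5, 14       | $0=0 $1=15 $2=5 $3=0 $4=0 $5=1 $6=13 $7=5
PC=6  beq  $0, $4, L10       | $0=0 $1=15 $2=5 $3=0 $4=0 $5=1 $6=13 $7=5  [TAKEN]
PC=7  addi  $4, $1, 11       | $0=0 $1=15 $2=5 $3=0 $4=26 $5=1 $6=13 $7=5
PC=10 nor  $7, $3, $0        | $0=0 $1=15 $2=5 $3=0 $4=26 $5=1 $6=13 $7=65535
PC=11 addi  $1, $6, 1        | $0=0 $1=14 $2=5 $3=0 $4=26 $5=1 $6=13 $7=65535

$0=0 $1=14 $2=5 $3=0 $4=26 $5=1 $6=13 $7=65535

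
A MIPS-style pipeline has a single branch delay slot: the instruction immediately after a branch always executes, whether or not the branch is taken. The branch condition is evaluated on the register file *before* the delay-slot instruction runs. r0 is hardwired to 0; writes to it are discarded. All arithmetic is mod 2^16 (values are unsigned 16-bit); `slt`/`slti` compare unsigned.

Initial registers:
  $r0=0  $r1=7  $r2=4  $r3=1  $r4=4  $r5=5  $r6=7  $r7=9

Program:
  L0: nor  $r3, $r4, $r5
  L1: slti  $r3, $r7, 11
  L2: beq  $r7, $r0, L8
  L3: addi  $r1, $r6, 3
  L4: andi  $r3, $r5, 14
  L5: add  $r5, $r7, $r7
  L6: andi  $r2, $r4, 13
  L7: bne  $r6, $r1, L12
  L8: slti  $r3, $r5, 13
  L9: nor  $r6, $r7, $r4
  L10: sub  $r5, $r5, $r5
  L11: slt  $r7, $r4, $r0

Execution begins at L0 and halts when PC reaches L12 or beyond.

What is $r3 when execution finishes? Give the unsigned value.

0

PC=0  nor  $r3, $r4, $r5     | $r0=0 $r1=7 $r2=4 $r3=65530 $r4=4 $r5=5 $r6=7 $r7=9
PC=1  slti  $r3, $r7, 11     | $r0=0 $r1=7 $r2=4 $r3=1 $r4=4 $r5=5 $r6=7 $r7=9
PC=2  beq  $r7, $r0, L8      | $r0=0 $r1=7 $r2=4 $r3=1 $r4=4 $r5=5 $r6=7 $r7=9  [not taken]
PC=3  addi  $r1, $r6, 3      | $r0=0 $r1=10 $r2=4 $r3=1 $r4=4 $r5=5 $r6=7 $r7=9
PC=4  andi  $r3, $r5, 14     | $r0=0 $r1=10 $r2=4 $r3=4 $r4=4 $r5=5 $r6=7 $r7=9
PC=5  add  $r5, $r7, $r7     | $r0=0 $r1=10 $r2=4 $r3=4 $r4=4 $r5=18 $r6=7 $r7=9
PC=6  andi  $r2, $r4, 13     | $r0=0 $r1=10 $r2=4 $r3=4 $r4=4 $r5=18 $r6=7 $r7=9
PC=7  bne  $r6, $r1, L12     | $r0=0 $r1=10 $r2=4 $r3=4 $r4=4 $r5=18 $r6=7 $r7=9  [TAKEN]
PC=8  slti  $r3, $r5, 13     | $r0=0 $r1=10 $r2=4 $r3=0 $r4=4 $r5=18 $r6=7 $r7=9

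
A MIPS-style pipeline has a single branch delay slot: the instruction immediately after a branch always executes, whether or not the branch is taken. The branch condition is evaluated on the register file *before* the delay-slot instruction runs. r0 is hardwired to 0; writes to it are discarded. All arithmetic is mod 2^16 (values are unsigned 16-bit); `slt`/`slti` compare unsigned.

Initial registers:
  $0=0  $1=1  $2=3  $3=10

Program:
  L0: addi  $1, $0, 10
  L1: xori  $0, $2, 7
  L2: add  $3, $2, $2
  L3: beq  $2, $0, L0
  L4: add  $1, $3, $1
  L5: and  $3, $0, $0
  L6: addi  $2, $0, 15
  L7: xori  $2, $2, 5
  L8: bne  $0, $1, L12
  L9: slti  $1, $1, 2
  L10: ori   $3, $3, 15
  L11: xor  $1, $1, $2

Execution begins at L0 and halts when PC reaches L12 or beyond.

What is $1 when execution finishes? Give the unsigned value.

0

  step pc=0: addi  $1, $0, 10  regs=(0,10,3,10)
  step pc=1: xori  $0, $2, 7  regs=(0,10,3,10)
  step pc=2: add  $3, $2, $2  regs=(0,10,3,6)
  step pc=3: beq  $2, $0, L0  cond=F  regs=(0,10,3,6)
  step pc=4: add  $1, $3, $1  regs=(0,16,3,6)
  step pc=5: and  $3, $0, $0  regs=(0,16,3,0)
  step pc=6: addi  $2, $0, 15  regs=(0,16,15,0)
  step pc=7: xori  $2, $2, 5  regs=(0,16,10,0)
  step pc=8: bne  $0, $1, L12  cond=T  regs=(0,16,10,0)
  step pc=9: slti  $1, $1, 2  regs=(0,0,10,0)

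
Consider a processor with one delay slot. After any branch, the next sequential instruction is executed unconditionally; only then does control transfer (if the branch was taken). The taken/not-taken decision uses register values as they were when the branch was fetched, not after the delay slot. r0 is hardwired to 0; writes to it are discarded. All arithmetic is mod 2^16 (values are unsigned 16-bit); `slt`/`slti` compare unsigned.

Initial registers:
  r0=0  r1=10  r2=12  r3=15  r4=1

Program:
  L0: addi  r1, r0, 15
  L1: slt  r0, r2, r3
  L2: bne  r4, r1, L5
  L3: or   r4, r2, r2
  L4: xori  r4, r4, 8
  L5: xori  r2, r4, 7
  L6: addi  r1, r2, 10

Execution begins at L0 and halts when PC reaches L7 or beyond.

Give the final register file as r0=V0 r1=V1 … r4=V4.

r0=0 r1=21 r2=11 r3=15 r4=12

PC=0  addi  r1, r0, 15       | r0=0 r1=15 r2=12 r3=15 r4=1
PC=1  slt  r0, r2, r3        | r0=0 r1=15 r2=12 r3=15 r4=1
PC=2  bne  r4, r1, L5        | r0=0 r1=15 r2=12 r3=15 r4=1  [TAKEN]
PC=3  or   r4, r2, r2        | r0=0 r1=15 r2=12 r3=15 r4=12
PC=5  xori  r2, r4, 7        | r0=0 r1=15 r2=11 r3=15 r4=12
PC=6  addi  r1, r2, 10       | r0=0 r1=21 r2=11 r3=15 r4=12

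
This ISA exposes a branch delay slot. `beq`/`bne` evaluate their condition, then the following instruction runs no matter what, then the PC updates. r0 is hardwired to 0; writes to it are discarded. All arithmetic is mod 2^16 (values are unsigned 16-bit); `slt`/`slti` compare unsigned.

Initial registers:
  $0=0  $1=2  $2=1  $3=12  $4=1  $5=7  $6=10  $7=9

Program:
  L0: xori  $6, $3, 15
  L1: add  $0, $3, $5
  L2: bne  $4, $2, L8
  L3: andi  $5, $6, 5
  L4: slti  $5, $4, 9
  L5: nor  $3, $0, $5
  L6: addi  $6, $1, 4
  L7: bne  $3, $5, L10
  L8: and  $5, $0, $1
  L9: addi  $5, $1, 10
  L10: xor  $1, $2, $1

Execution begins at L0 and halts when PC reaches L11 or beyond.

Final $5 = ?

0

PC=0  xori  $6, $3, 15       | $0=0 $1=2 $2=1 $3=12 $4=1 $5=7 $6=3 $7=9
PC=1  add  $0, $3, $5        | $0=0 $1=2 $2=1 $3=12 $4=1 $5=7 $6=3 $7=9
PC=2  bne  $4, $2, L8        | $0=0 $1=2 $2=1 $3=12 $4=1 $5=7 $6=3 $7=9  [not taken]
PC=3  andi  $5, $6, 5        | $0=0 $1=2 $2=1 $3=12 $4=1 $5=1 $6=3 $7=9
PC=4  slti  $5, $4, 9        | $0=0 $1=2 $2=1 $3=12 $4=1 $5=1 $6=3 $7=9
PC=5  nor  $3, $0, $5        | $0=0 $1=2 $2=1 $3=65534 $4=1 $5=1 $6=3 $7=9
PC=6  addi  $6, $1, 4        | $0=0 $1=2 $2=1 $3=65534 $4=1 $5=1 $6=6 $7=9
PC=7  bne  $3, $5, L10       | $0=0 $1=2 $2=1 $3=65534 $4=1 $5=1 $6=6 $7=9  [TAKEN]
PC=8  and  $5, $0, $1        | $0=0 $1=2 $2=1 $3=65534 $4=1 $5=0 $6=6 $7=9
PC=10 xor  $1, $2, $1        | $0=0 $1=3 $2=1 $3=65534 $4=1 $5=0 $6=6 $7=9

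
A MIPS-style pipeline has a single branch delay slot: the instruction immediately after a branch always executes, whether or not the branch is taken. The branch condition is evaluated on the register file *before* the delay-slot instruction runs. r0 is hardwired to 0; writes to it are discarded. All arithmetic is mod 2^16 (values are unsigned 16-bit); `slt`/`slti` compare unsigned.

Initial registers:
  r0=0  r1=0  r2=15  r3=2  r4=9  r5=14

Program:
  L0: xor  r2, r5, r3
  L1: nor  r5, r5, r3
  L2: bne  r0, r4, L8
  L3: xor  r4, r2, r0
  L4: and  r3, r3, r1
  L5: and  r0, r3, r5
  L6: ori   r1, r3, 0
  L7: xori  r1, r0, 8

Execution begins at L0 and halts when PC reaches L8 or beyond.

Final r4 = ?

  step pc=0: xor  r2, r5, r3  regs=(0,0,12,2,9,14)
  step pc=1: nor  r5, r5, r3  regs=(0,0,12,2,9,65521)
  step pc=2: bne  r0, r4, L8  cond=T  regs=(0,0,12,2,9,65521)
  step pc=3: xor  r4, r2, r0  regs=(0,0,12,2,12,65521)

12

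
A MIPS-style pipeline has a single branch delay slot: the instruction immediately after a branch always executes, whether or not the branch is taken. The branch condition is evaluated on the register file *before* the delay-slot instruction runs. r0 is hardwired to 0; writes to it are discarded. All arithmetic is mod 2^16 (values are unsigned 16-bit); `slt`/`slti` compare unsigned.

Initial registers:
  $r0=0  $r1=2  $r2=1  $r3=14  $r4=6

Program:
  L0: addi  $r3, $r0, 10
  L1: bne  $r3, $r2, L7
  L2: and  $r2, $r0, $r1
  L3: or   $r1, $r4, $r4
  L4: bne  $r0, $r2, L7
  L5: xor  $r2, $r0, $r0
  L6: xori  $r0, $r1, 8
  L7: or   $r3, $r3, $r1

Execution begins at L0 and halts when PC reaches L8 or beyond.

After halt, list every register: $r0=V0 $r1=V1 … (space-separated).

[0] addi  $r3, $r0, 10  →  {$r0:0, $r1:2, $r2:1, $r3:10, $r4:6}
[1] bne  $r3, $r2, L7  →  {$r0:0, $r1:2, $r2:1, $r3:10, $r4:6}  ⟨branch taken⟩
[2] and  $r2, $r0, $r1  →  {$r0:0, $r1:2, $r2:0, $r3:10, $r4:6}
[7] or   $r3, $r3, $r1  →  {$r0:0, $r1:2, $r2:0, $r3:10, $r4:6}

$r0=0 $r1=2 $r2=0 $r3=10 $r4=6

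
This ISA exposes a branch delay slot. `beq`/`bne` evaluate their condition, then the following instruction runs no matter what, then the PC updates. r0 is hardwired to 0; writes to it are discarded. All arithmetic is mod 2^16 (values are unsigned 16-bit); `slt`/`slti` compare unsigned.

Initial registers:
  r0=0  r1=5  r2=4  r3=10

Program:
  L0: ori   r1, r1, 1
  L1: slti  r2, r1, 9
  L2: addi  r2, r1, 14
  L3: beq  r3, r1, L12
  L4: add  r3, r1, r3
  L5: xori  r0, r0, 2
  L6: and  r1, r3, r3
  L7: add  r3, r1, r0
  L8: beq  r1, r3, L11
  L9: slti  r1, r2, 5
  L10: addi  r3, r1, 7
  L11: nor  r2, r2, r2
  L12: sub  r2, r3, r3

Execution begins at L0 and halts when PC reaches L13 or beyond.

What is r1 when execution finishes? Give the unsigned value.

0

  step pc=0: ori   r1, r1, 1  regs=(0,5,4,10)
  step pc=1: slti  r2, r1, 9  regs=(0,5,1,10)
  step pc=2: addi  r2, r1, 14  regs=(0,5,19,10)
  step pc=3: beq  r3, r1, L12  cond=F  regs=(0,5,19,10)
  step pc=4: add  r3, r1, r3  regs=(0,5,19,15)
  step pc=5: xori  r0, r0, 2  regs=(0,5,19,15)
  step pc=6: and  r1, r3, r3  regs=(0,15,19,15)
  step pc=7: add  r3, r1, r0  regs=(0,15,19,15)
  step pc=8: beq  r1, r3, L11  cond=T  regs=(0,15,19,15)
  step pc=9: slti  r1, r2, 5  regs=(0,0,19,15)
  step pc=11: nor  r2, r2, r2  regs=(0,0,65516,15)
  step pc=12: sub  r2, r3, r3  regs=(0,0,0,15)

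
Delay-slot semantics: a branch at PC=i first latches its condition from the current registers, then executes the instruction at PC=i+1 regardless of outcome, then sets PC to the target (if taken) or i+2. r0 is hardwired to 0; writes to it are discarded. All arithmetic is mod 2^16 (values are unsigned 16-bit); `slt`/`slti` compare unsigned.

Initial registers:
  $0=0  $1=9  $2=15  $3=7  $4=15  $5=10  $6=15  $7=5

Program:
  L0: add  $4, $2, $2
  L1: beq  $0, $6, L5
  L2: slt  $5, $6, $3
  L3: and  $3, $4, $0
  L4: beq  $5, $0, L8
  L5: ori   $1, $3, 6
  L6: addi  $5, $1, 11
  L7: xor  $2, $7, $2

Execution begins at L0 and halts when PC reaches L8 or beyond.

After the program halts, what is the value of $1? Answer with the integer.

6

  step pc=0: add  $4, $2, $2  regs=(0,9,15,7,30,10,15,5)
  step pc=1: beq  $0, $6, L5  cond=F  regs=(0,9,15,7,30,10,15,5)
  step pc=2: slt  $5, $6, $3  regs=(0,9,15,7,30,0,15,5)
  step pc=3: and  $3, $4, $0  regs=(0,9,15,0,30,0,15,5)
  step pc=4: beq  $5, $0, L8  cond=T  regs=(0,9,15,0,30,0,15,5)
  step pc=5: ori   $1, $3, 6  regs=(0,6,15,0,30,0,15,5)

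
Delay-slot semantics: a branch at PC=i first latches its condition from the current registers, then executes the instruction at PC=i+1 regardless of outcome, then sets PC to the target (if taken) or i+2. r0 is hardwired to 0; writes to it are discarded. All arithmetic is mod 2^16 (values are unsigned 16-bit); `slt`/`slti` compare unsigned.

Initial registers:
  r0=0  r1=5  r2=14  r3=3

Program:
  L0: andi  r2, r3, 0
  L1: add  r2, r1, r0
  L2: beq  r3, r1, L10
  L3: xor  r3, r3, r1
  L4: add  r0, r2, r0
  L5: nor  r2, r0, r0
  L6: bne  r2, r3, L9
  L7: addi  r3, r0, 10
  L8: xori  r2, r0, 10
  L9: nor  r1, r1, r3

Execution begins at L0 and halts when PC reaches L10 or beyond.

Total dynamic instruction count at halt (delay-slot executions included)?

[0] andi  r2, r3, 0  →  {r0:0, r1:5, r2:0, r3:3}
[1] add  r2, r1, r0  →  {r0:0, r1:5, r2:5, r3:3}
[2] beq  r3, r1, L10  →  {r0:0, r1:5, r2:5, r3:3}  ⟨branch fallthrough⟩
[3] xor  r3, r3, r1  →  {r0:0, r1:5, r2:5, r3:6}
[4] add  r0, r2, r0  →  {r0:0, r1:5, r2:5, r3:6}
[5] nor  r2, r0, r0  →  {r0:0, r1:5, r2:65535, r3:6}
[6] bne  r2, r3, L9  →  {r0:0, r1:5, r2:65535, r3:6}  ⟨branch taken⟩
[7] addi  r3, r0, 10  →  {r0:0, r1:5, r2:65535, r3:10}
[9] nor  r1, r1, r3  →  {r0:0, r1:65520, r2:65535, r3:10}

9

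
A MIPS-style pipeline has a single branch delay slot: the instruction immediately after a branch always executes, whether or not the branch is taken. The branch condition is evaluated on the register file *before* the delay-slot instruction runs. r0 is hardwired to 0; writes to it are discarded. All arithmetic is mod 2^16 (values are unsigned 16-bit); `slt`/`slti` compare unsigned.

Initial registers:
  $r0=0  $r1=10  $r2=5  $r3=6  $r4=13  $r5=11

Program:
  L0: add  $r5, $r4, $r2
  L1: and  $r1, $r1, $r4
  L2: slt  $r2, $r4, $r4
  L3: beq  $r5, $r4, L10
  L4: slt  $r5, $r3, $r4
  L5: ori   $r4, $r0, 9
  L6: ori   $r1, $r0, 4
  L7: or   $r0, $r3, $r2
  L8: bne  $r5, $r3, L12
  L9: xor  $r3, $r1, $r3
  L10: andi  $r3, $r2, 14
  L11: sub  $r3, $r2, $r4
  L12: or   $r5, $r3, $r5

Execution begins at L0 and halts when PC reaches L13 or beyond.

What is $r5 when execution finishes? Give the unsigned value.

3

  step pc=0: add  $r5, $r4, $r2  regs=(0,10,5,6,13,18)
  step pc=1: and  $r1, $r1, $r4  regs=(0,8,5,6,13,18)
  step pc=2: slt  $r2, $r4, $r4  regs=(0,8,0,6,13,18)
  step pc=3: beq  $r5, $r4, L10  cond=F  regs=(0,8,0,6,13,18)
  step pc=4: slt  $r5, $r3, $r4  regs=(0,8,0,6,13,1)
  step pc=5: ori   $r4, $r0, 9  regs=(0,8,0,6,9,1)
  step pc=6: ori   $r1, $r0, 4  regs=(0,4,0,6,9,1)
  step pc=7: or   $r0, $r3, $r2  regs=(0,4,0,6,9,1)
  step pc=8: bne  $r5, $r3, L12  cond=T  regs=(0,4,0,6,9,1)
  step pc=9: xor  $r3, $r1, $r3  regs=(0,4,0,2,9,1)
  step pc=12: or   $r5, $r3, $r5  regs=(0,4,0,2,9,3)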